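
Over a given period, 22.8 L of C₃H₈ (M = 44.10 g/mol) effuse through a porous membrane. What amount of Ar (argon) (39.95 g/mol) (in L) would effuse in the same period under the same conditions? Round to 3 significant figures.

Using Graham's law: rate_Ar/rate_C₃H₈ = √(M_C₃H₈/M_Ar) = √(44.10/39.95) = √1.104 = 1.051.
So the volume for Ar is 22.8 × 1.051 = 24.0 L.

24.0 L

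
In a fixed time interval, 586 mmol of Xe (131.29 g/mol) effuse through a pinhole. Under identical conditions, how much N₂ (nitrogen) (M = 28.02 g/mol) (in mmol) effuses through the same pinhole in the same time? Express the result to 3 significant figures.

1270 mmol

Since effusion rate ∝ 1/√M, rate_N₂/rate_Xe = √(M_Xe/M_N₂) = √(131.29/28.02) = √4.686 = 2.165.
So the amount for N₂ is 586 × 2.165 = 1270 mmol.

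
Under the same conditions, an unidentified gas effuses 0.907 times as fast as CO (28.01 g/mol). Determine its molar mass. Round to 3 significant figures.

Using Graham's law: rate_X/rate_CO = √(M_CO/M_X).
0.907 = √(28.01/M_X)
M_X = 28.01 / 0.907² = 28.01 / 0.8226 = 34.0 g/mol

34.0 g/mol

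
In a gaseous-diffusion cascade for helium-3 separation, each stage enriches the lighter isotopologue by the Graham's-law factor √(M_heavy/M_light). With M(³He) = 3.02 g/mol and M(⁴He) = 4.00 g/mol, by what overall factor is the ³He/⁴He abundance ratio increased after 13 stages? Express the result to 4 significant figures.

Each stage multiplies the ratio by α = √(4.00/3.02), so after 13 stages the overall factor is α^13 = (4.00/3.02)^(13/2).
= 1.32450^(13/2) = 6.214.

6.214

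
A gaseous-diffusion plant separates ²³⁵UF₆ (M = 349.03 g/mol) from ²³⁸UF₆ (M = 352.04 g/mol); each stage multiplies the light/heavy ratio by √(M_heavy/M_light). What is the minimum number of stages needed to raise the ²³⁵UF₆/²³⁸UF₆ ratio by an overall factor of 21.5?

With α = √(352.04/349.03) per stage, ln α = ½ ln(1.00862) = 0.004293.
Need α^N ≥ 21.5 ⇒ N ≥ ln(21.5) / ln α = 3.068 / 0.004293 = 714.59.
Minimum whole number of stages: N = 715.

715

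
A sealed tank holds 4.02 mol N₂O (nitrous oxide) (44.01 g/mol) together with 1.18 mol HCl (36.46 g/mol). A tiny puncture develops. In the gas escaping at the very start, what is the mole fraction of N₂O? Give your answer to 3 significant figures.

The effusion rate of species i is ∝ p_i/√M_i ∝ n_i/√M_i.
x_N₂O(eff) = (n_N₂O/√M_N₂O) / (n_N₂O/√M_N₂O + n_HCl/√M_HCl)
= (4.02/√44.01) / (4.02/√44.01 + 1.18/√36.46) = 0.6060/(0.6060 + 0.1954) = 0.756.

0.756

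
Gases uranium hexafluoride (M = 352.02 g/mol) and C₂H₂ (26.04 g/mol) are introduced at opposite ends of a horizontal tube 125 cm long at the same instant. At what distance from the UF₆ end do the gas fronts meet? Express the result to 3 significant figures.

26.7 cm

In equal time, each gas travels a distance ∝ its rate ∝ 1/√M, so d_UF₆/d_C₂H₂ = √(M_C₂H₂/M_UF₆) = √(26.04/352.02) = 0.2720.
With d_UF₆ + d_C₂H₂ = 125 cm, d_C₂H₂ = 125/(1 + 0.2720) = 98.27 cm.
d_UF₆ = 125 − 98.27 = 26.7 cm.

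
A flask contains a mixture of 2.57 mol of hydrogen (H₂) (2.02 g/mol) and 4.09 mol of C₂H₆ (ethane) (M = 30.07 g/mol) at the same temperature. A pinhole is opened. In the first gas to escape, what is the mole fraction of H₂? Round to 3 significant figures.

Effusion rate of each component ∝ n_i/√M_i (partial pressure × 1/√M).
x_H₂(eff) = (n_H₂/√M_H₂) / (n_H₂/√M_H₂ + n_C₂H₆/√M_C₂H₆)
= (2.57/√2.02) / (2.57/√2.02 + 4.09/√30.07) = 1.808/(1.808 + 0.7459) = 0.708.

0.708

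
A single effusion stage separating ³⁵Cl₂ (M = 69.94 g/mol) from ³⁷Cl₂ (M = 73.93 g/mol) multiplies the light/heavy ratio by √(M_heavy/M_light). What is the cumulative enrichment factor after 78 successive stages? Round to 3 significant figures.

The single-stage factor is √(M_heavy/M_light), so 78 stages give [√(73.93/69.94)]^78 = (73.93/69.94)^(78/2).
= 1.05705^39 = 8.70.

8.70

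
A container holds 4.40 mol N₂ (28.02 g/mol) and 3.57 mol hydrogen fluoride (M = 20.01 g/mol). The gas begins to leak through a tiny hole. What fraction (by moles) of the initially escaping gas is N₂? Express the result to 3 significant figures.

0.510

Rate_i ∝ x_i/√M_i (Graham's law weighted by mole fraction), so the effusate composition follows n_i/√M_i.
So x_N₂ in the escaping gas = (n_N₂/√M_N₂) / Σ(n_i/√M_i)
= (4.40/√28.02) / (4.40/√28.02 + 3.57/√20.01) = 0.8312/(0.8312 + 0.7981) = 0.510.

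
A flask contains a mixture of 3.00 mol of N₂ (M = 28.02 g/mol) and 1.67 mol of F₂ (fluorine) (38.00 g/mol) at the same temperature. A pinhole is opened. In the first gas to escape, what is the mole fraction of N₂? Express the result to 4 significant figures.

Each component's effusion rate ∝ (its partial pressure)·(1/√M) ∝ n_i/√M_i.
x_N₂(eff) = (n_N₂/√M_N₂) / (n_N₂/√M_N₂ + n_F₂/√M_F₂)
= (3.00/√28.02) / (3.00/√28.02 + 1.67/√38.00) = 0.5667/(0.5667 + 0.2709) = 0.6766.

0.6766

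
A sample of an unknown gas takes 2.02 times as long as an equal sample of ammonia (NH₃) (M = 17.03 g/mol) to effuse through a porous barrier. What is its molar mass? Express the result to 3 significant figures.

Using Graham's law: t_X/t_NH₃ = √(M_X/M_NH₃).
2.02 = √(M_X/17.03)
M_X = 17.03 × 2.02² = 17.03 × 4.080 = 69.5 g/mol

69.5 g/mol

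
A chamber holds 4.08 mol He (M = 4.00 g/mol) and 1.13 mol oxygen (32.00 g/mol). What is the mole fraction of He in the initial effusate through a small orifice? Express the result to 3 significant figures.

0.911

Effusion rate of each component ∝ n_i/√M_i (partial pressure × 1/√M).
x_He(eff) = (n_He/√M_He) / (n_He/√M_He + n_O₂/√M_O₂)
= (4.08/√4.00) / (4.08/√4.00 + 1.13/√32.00) = 2.040/(2.040 + 0.1998) = 0.911.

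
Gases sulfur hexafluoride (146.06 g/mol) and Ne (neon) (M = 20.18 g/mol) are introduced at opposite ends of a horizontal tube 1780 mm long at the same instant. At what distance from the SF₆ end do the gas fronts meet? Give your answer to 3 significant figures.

Graham's law gives d_SF₆/d_Ne = rate_SF₆/rate_Ne = √(M_Ne/M_SF₆) = √(20.18/146.06) = 0.3717.
With d_SF₆ + d_Ne = 1780 mm, d_Ne = 1780/(1 + 0.3717) = 1298 mm.
d_SF₆ = 1780 − 1298 = 482 mm.

482 mm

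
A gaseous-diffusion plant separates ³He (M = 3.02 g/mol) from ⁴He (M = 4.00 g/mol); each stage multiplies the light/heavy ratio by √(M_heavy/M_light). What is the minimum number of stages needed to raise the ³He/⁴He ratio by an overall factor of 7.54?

Single-stage factor α = √(4.00/3.02), so ln α = ½ ln(1.32450) = 0.1405.
Need α^N ≥ 7.54 ⇒ N ≥ ln(7.54) / ln α = 2.020 / 0.1405 = 14.38.
So at least 15 stages are needed.

15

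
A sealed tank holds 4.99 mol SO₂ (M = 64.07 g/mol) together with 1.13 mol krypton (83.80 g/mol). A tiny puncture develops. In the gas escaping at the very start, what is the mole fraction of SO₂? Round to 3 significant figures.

The effusion rate of species i is ∝ p_i/√M_i ∝ n_i/√M_i.
x_SO₂(eff) = (n_SO₂/√M_SO₂) / (n_SO₂/√M_SO₂ + n_Kr/√M_Kr)
= (4.99/√64.07) / (4.99/√64.07 + 1.13/√83.80) = 0.6234/(0.6234 + 0.1234) = 0.835.

0.835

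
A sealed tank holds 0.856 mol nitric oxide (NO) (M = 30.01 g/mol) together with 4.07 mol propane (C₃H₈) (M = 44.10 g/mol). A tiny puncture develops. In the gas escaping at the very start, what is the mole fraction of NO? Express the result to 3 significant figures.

0.203

Each component's effusion rate ∝ (its partial pressure)·(1/√M) ∝ n_i/√M_i.
Mole fraction of NO in the effusate = (n_NO/√M_NO) / (n_NO/√M_NO + n_C₃H₈/√M_C₃H₈)
= (0.856/√30.01) / (0.856/√30.01 + 4.07/√44.10) = 0.1563/(0.1563 + 0.6129) = 0.203.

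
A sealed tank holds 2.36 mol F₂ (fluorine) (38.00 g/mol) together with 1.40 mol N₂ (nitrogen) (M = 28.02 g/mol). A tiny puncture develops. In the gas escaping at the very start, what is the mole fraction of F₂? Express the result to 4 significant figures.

Effusion rate of each component ∝ n_i/√M_i (partial pressure × 1/√M).
Mole fraction of F₂ in the effusate = (n_F₂/√M_F₂) / (n_F₂/√M_F₂ + n_N₂/√M_N₂)
= (2.36/√38.00) / (2.36/√38.00 + 1.40/√28.02) = 0.3828/(0.3828 + 0.2645) = 0.5914.

0.5914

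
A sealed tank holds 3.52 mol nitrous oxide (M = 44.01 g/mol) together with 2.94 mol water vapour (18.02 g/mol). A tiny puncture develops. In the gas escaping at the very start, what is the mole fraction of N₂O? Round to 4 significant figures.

0.4338

Each component's effusion rate ∝ (its partial pressure)·(1/√M) ∝ n_i/√M_i.
x_N₂O(eff) = (n_N₂O/√M_N₂O) / (n_N₂O/√M_N₂O + n_H₂O/√M_H₂O)
= (3.52/√44.01) / (3.52/√44.01 + 2.94/√18.02) = 0.5306/(0.5306 + 0.6926) = 0.4338.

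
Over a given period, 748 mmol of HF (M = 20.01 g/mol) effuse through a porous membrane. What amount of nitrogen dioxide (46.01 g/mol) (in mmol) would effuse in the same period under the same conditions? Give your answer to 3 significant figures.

Graham's law gives rate_NO₂/rate_HF = √(M_HF/M_NO₂) = √(20.01/46.01) = √0.4349 = 0.6595.
So the amount for NO₂ is 748 × 0.6595 = 493 mmol.

493 mmol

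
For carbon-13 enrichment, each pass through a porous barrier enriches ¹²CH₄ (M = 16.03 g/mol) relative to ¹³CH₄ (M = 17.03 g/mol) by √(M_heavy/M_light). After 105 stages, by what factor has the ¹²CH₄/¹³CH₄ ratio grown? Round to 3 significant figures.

24.0

The single-stage factor is √(M_heavy/M_light), so 105 stages give [√(17.03/16.03)]^105 = (17.03/16.03)^(105/2).
= 1.06238^(105/2) = 24.0.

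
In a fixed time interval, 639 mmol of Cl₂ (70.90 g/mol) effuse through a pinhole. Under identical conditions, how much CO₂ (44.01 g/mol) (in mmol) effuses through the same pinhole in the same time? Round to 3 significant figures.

811 mmol

Graham's law gives rate_CO₂/rate_Cl₂ = √(M_Cl₂/M_CO₂) = √(70.90/44.01) = √1.611 = 1.269.
So the amount for CO₂ is 639 × 1.269 = 811 mmol.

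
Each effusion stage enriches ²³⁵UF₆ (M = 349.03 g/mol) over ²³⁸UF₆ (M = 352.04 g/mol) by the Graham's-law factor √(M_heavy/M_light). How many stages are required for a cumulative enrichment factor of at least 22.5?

726

With α = √(352.04/349.03) per stage, ln α = ½ ln(1.00862) = 0.004293.
Need α^N ≥ 22.5 ⇒ N ≥ ln(22.5) / ln α = 3.114 / 0.004293 = 725.18.
Minimum whole number of stages: N = 726.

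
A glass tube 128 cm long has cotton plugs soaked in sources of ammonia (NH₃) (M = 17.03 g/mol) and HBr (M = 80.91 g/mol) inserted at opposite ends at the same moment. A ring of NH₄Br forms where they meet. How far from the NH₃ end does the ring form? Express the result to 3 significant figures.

87.7 cm

The fronts meet when d_NH₃ + d_HBr = L with d_NH₃/d_HBr = √(M_HBr/M_NH₃) (Graham's law). Here √(M_HBr/M_NH₃) = √(80.91/17.03) = 2.180.
With d_NH₃ + d_HBr = 128 cm, d_HBr = 128/(1 + 2.180) = 40.26 cm.
d_NH₃ = 128 − 40.26 = 87.7 cm.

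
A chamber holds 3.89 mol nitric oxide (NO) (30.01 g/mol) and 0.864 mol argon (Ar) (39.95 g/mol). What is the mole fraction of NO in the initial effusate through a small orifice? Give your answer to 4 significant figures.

Rate_i ∝ x_i/√M_i (Graham's law weighted by mole fraction), so the effusate composition follows n_i/√M_i.
So x_NO in the escaping gas = (n_NO/√M_NO) / Σ(n_i/√M_i)
= (3.89/√30.01) / (3.89/√30.01 + 0.864/√39.95) = 0.7101/(0.7101 + 0.1367) = 0.8386.

0.8386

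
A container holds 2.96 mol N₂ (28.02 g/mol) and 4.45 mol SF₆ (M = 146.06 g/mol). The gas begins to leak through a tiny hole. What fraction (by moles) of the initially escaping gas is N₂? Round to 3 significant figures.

Rate_i ∝ x_i/√M_i (Graham's law weighted by mole fraction), so the effusate composition follows n_i/√M_i.
So x_N₂ in the escaping gas = (n_N₂/√M_N₂) / Σ(n_i/√M_i)
= (2.96/√28.02) / (2.96/√28.02 + 4.45/√146.06) = 0.5592/(0.5592 + 0.3682) = 0.603.

0.603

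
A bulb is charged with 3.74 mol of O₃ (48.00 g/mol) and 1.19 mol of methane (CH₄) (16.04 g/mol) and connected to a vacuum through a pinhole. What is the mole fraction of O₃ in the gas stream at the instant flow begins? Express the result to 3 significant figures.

Effusion rate of each component ∝ n_i/√M_i (partial pressure × 1/√M).
x_O₃(eff) = (n_O₃/√M_O₃) / (n_O₃/√M_O₃ + n_CH₄/√M_CH₄)
= (3.74/√48.00) / (3.74/√48.00 + 1.19/√16.04) = 0.5398/(0.5398 + 0.2971) = 0.645.

0.645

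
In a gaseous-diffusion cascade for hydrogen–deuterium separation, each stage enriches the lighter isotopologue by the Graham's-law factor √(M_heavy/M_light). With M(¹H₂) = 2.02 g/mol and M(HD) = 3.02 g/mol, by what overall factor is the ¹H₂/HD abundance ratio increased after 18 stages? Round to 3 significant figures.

The single-stage factor is √(M_heavy/M_light), so 18 stages give [√(3.02/2.02)]^18 = (3.02/2.02)^(18/2).
= 1.49505^9 = 37.3.

37.3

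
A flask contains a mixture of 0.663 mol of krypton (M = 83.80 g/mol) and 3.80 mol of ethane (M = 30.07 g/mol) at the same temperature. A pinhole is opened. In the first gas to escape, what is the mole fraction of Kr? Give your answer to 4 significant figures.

The effusion rate of species i is ∝ p_i/√M_i ∝ n_i/√M_i.
Mole fraction of Kr in the effusate = (n_Kr/√M_Kr) / (n_Kr/√M_Kr + n_C₂H₆/√M_C₂H₆)
= (0.663/√83.80) / (0.663/√83.80 + 3.80/√30.07) = 0.07243/(0.07243 + 0.6930) = 0.09462.

0.09462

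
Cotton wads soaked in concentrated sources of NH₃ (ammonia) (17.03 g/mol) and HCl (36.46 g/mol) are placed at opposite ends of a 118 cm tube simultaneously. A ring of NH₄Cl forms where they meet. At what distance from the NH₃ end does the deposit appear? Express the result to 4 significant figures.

70.09 cm

Distances travelled in equal time are proportional to diffusion rates, so d_NH₃/d_HCl = √(M_HCl/M_NH₃) = √(36.46/17.03) = 1.463.
With d_NH₃ + d_HCl = 118 cm, d_HCl = 118/(1 + 1.463) = 47.91 cm.
d_NH₃ = 118 − 47.91 = 70.09 cm.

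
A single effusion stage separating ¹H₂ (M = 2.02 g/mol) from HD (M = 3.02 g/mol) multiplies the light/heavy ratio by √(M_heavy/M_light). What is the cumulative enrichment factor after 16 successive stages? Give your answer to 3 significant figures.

25.0

The single-stage factor is √(M_heavy/M_light), so 16 stages give [√(3.02/2.02)]^16 = (3.02/2.02)^(16/2).
= 1.49505^8 = 25.0.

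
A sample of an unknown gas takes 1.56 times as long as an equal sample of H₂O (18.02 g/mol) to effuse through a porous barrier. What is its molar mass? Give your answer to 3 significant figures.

43.9 g/mol

By Graham's law, t_X/t_H₂O = √(M_X/M_H₂O).
1.56 = √(M_X/18.02)
M_X = 18.02 × 1.56² = 18.02 × 2.434 = 43.9 g/mol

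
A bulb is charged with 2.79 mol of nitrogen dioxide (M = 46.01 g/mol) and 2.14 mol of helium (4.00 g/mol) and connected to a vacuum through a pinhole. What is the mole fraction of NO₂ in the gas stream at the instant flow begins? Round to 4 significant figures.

0.2777

Effusion rate of each component ∝ n_i/√M_i (partial pressure × 1/√M).
So x_NO₂ in the escaping gas = (n_NO₂/√M_NO₂) / Σ(n_i/√M_i)
= (2.79/√46.01) / (2.79/√46.01 + 2.14/√4.00) = 0.4113/(0.4113 + 1.070) = 0.2777.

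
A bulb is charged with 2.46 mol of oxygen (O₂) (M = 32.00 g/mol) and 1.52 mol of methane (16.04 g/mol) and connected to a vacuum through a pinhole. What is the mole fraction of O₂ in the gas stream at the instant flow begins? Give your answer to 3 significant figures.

The effusion rate of species i is ∝ p_i/√M_i ∝ n_i/√M_i.
So x_O₂ in the escaping gas = (n_O₂/√M_O₂) / Σ(n_i/√M_i)
= (2.46/√32.00) / (2.46/√32.00 + 1.52/√16.04) = 0.4349/(0.4349 + 0.3795) = 0.534.

0.534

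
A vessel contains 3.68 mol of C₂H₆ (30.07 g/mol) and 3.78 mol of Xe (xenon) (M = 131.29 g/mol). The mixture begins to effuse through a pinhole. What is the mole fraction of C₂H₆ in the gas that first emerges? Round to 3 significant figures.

0.670

Effusion rate of each component ∝ n_i/√M_i (partial pressure × 1/√M).
x_C₂H₆(eff) = (n_C₂H₆/√M_C₂H₆) / (n_C₂H₆/√M_C₂H₆ + n_Xe/√M_Xe)
= (3.68/√30.07) / (3.68/√30.07 + 3.78/√131.29) = 0.6711/(0.6711 + 0.3299) = 0.670.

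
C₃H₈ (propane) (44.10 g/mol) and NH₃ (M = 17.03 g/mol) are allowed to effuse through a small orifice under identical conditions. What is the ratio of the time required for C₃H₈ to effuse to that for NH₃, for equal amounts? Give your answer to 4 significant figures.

Using Graham's law: t_C₃H₈/t_NH₃ = √(M_C₃H₈/M_NH₃) = √(44.10/17.03) = √2.590 = 1.609.

1.609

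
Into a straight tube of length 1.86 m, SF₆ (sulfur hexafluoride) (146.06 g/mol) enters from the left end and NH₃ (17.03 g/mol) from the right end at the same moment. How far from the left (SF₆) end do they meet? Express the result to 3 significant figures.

0.473 m

The fronts meet when d_SF₆ + d_NH₃ = L with d_SF₆/d_NH₃ = √(M_NH₃/M_SF₆) (Graham's law). Here √(M_NH₃/M_SF₆) = √(17.03/146.06) = 0.3415.
With d_SF₆ + d_NH₃ = 1.86 m, d_NH₃ = 1.86/(1 + 0.3415) = 1.387 m.
d_SF₆ = 1.86 − 1.387 = 0.473 m.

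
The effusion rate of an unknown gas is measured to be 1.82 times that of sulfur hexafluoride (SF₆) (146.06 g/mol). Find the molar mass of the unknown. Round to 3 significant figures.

44.1 g/mol

From Graham's law, rate_X/rate_SF₆ = √(M_SF₆/M_X).
1.82 = √(146.06/M_X)
M_X = 146.06 / 1.82² = 146.06 / 3.312 = 44.1 g/mol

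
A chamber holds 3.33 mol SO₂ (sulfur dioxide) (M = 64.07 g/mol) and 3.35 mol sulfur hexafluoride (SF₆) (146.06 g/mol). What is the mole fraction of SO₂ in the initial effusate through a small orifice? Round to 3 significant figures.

Rate_i ∝ x_i/√M_i (Graham's law weighted by mole fraction), so the effusate composition follows n_i/√M_i.
x_SO₂(eff) = (n_SO₂/√M_SO₂) / (n_SO₂/√M_SO₂ + n_SF₆/√M_SF₆)
= (3.33/√64.07) / (3.33/√64.07 + 3.35/√146.06) = 0.4160/(0.4160 + 0.2772) = 0.600.

0.600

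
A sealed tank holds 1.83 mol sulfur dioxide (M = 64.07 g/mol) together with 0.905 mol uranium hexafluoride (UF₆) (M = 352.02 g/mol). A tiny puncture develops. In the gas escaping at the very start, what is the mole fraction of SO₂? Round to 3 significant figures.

Rate_i ∝ x_i/√M_i (Graham's law weighted by mole fraction), so the effusate composition follows n_i/√M_i.
x_SO₂(eff) = (n_SO₂/√M_SO₂) / (n_SO₂/√M_SO₂ + n_UF₆/√M_UF₆)
= (1.83/√64.07) / (1.83/√64.07 + 0.905/√352.02) = 0.2286/(0.2286 + 0.04824) = 0.826.

0.826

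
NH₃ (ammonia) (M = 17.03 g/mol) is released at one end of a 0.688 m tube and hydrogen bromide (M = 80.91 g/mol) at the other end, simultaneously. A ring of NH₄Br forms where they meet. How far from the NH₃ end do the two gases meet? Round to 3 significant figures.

0.472 m

In equal time, each gas travels a distance ∝ its rate ∝ 1/√M, so d_NH₃/d_HBr = √(M_HBr/M_NH₃) = √(80.91/17.03) = 2.180.
With d_NH₃ + d_HBr = 0.688 m, d_HBr = 0.688/(1 + 2.180) = 0.2164 m.
d_NH₃ = 0.688 − 0.2164 = 0.472 m.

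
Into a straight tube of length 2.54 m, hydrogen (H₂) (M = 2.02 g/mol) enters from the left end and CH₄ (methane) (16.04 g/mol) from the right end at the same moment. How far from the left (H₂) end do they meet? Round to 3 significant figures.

1.87 m

The fronts meet when d_H₂ + d_CH₄ = L with d_H₂/d_CH₄ = √(M_CH₄/M_H₂) (Graham's law). Here √(M_CH₄/M_H₂) = √(16.04/2.02) = 2.818.
With d_H₂ + d_CH₄ = 2.54 m, d_CH₄ = 2.54/(1 + 2.818) = 0.6653 m.
d_H₂ = 2.54 − 0.6653 = 1.87 m.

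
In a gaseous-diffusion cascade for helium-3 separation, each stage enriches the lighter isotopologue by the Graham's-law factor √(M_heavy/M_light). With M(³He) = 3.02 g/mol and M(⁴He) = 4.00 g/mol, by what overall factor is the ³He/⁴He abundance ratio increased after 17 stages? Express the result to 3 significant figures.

10.9

The single-stage factor is √(M_heavy/M_light), so 17 stages give [√(4.00/3.02)]^17 = (4.00/3.02)^(17/2).
= 1.32450^(17/2) = 10.9.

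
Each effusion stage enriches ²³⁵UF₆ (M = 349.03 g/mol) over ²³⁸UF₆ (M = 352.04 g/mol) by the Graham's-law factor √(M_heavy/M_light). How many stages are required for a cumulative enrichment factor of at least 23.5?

736

With α = √(352.04/349.03) per stage, ln α = ½ ln(1.00862) = 0.004293.
Need α^N ≥ 23.5 ⇒ N ≥ ln(23.5) / ln α = 3.157 / 0.004293 = 735.30.
Minimum whole number of stages: N = 736.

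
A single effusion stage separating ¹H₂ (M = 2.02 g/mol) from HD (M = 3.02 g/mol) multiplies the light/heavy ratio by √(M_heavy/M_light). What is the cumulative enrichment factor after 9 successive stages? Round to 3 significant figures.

6.11

The single-stage factor is √(M_heavy/M_light), so 9 stages give [√(3.02/2.02)]^9 = (3.02/2.02)^(9/2).
= 1.49505^(9/2) = 6.11.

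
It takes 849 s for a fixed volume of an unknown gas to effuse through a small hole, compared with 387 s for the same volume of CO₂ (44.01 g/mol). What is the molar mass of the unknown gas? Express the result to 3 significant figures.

Since effusion rate ∝ 1/√M, t_X/t_CO₂ = √(M_X/M_CO₂).
849/387 = 2.194 = √(M_X/44.01)
M_X = 44.01 × 2.194² = 44.01 × 4.813 = 212 g/mol

212 g/mol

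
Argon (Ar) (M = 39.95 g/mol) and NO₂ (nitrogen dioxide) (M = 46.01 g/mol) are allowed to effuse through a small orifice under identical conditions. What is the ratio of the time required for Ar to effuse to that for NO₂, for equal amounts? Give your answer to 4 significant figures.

Using Graham's law: t_Ar/t_NO₂ = √(M_Ar/M_NO₂) = √(39.95/46.01) = √0.8683 = 0.9318.

0.9318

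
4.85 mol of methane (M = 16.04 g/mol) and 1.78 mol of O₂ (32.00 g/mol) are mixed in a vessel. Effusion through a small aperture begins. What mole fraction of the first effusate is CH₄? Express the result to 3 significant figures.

0.794

Rate_i ∝ x_i/√M_i (Graham's law weighted by mole fraction), so the effusate composition follows n_i/√M_i.
So x_CH₄ in the escaping gas = (n_CH₄/√M_CH₄) / Σ(n_i/√M_i)
= (4.85/√16.04) / (4.85/√16.04 + 1.78/√32.00) = 1.211/(1.211 + 0.3147) = 0.794.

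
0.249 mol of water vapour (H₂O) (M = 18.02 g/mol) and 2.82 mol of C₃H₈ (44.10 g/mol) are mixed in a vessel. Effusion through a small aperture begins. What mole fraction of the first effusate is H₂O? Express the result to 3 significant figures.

The effusion rate of species i is ∝ p_i/√M_i ∝ n_i/√M_i.
Mole fraction of H₂O in the effusate = (n_H₂O/√M_H₂O) / (n_H₂O/√M_H₂O + n_C₃H₈/√M_C₃H₈)
= (0.249/√18.02) / (0.249/√18.02 + 2.82/√44.10) = 0.05866/(0.05866 + 0.4246) = 0.121.

0.121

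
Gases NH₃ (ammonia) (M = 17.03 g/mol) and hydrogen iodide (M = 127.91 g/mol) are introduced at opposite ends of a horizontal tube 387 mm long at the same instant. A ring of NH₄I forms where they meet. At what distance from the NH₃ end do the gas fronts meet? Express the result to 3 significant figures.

284 mm

In equal time, each gas travels a distance ∝ its rate ∝ 1/√M, so d_NH₃/d_HI = √(M_HI/M_NH₃) = √(127.91/17.03) = 2.741.
With d_NH₃ + d_HI = 387 mm, d_HI = 387/(1 + 2.741) = 103.5 mm.
d_NH₃ = 387 − 103.5 = 284 mm.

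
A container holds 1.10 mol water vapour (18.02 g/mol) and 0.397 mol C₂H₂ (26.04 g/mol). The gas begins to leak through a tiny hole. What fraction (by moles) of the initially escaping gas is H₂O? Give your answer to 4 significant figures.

0.7691

Effusion rate of each component ∝ n_i/√M_i (partial pressure × 1/√M).
Mole fraction of H₂O in the effusate = (n_H₂O/√M_H₂O) / (n_H₂O/√M_H₂O + n_C₂H₂/√M_C₂H₂)
= (1.10/√18.02) / (1.10/√18.02 + 0.397/√26.04) = 0.2591/(0.2591 + 0.07780) = 0.7691.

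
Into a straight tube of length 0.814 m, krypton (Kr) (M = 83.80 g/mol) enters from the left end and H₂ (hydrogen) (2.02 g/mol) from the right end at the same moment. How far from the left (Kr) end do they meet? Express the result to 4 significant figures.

0.1094 m

Graham's law gives d_Kr/d_H₂ = rate_Kr/rate_H₂ = √(M_H₂/M_Kr) = √(2.02/83.80) = 0.1553.
With d_Kr + d_H₂ = 0.814 m, d_H₂ = 0.814/(1 + 0.1553) = 0.7046 m.
d_Kr = 0.814 − 0.7046 = 0.1094 m.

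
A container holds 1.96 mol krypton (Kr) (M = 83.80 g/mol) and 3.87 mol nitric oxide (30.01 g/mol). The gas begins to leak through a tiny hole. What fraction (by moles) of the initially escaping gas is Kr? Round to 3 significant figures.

0.233

Each component's effusion rate ∝ (its partial pressure)·(1/√M) ∝ n_i/√M_i.
x_Kr(eff) = (n_Kr/√M_Kr) / (n_Kr/√M_Kr + n_NO/√M_NO)
= (1.96/√83.80) / (1.96/√83.80 + 3.87/√30.01) = 0.2141/(0.2141 + 0.7064) = 0.233.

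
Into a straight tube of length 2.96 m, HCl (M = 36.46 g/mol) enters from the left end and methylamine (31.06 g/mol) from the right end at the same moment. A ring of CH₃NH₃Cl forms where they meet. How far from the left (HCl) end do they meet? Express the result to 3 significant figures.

1.42 m

Graham's law gives d_HCl/d_CH₃NH₂ = rate_HCl/rate_CH₃NH₂ = √(M_CH₃NH₂/M_HCl) = √(31.06/36.46) = 0.9230.
With d_HCl + d_CH₃NH₂ = 2.96 m, d_CH₃NH₂ = 2.96/(1 + 0.9230) = 1.539 m.
d_HCl = 2.96 − 1.539 = 1.42 m.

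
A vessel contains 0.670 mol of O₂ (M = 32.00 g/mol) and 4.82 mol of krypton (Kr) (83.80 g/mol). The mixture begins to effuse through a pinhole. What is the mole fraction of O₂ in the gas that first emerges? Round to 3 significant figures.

Each component's effusion rate ∝ (its partial pressure)·(1/√M) ∝ n_i/√M_i.
Mole fraction of O₂ in the effusate = (n_O₂/√M_O₂) / (n_O₂/√M_O₂ + n_Kr/√M_Kr)
= (0.670/√32.00) / (0.670/√32.00 + 4.82/√83.80) = 0.1184/(0.1184 + 0.5265) = 0.184.

0.184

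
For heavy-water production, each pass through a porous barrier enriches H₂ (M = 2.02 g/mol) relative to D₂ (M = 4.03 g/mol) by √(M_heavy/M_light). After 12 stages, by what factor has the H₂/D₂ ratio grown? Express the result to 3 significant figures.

63.1

Each stage multiplies the ratio by α = √(4.03/2.02), so after 12 stages the overall factor is α^12 = (4.03/2.02)^(12/2).
= 1.99505^6 = 63.1.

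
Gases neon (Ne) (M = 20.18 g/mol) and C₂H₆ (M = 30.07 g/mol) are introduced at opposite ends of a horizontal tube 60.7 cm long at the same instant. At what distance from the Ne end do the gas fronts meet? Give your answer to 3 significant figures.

In equal time, each gas travels a distance ∝ its rate ∝ 1/√M, so d_Ne/d_C₂H₆ = √(M_C₂H₆/M_Ne) = √(30.07/20.18) = 1.221.
With d_Ne + d_C₂H₆ = 60.7 cm, d_C₂H₆ = 60.7/(1 + 1.221) = 27.33 cm.
d_Ne = 60.7 − 27.33 = 33.4 cm.

33.4 cm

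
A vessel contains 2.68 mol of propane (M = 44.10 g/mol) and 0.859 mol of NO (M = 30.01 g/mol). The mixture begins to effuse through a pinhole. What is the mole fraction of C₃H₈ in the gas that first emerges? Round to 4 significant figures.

0.7202

Each component's effusion rate ∝ (its partial pressure)·(1/√M) ∝ n_i/√M_i.
x_C₃H₈(eff) = (n_C₃H₈/√M_C₃H₈) / (n_C₃H₈/√M_C₃H₈ + n_NO/√M_NO)
= (2.68/√44.10) / (2.68/√44.10 + 0.859/√30.01) = 0.4036/(0.4036 + 0.1568) = 0.7202.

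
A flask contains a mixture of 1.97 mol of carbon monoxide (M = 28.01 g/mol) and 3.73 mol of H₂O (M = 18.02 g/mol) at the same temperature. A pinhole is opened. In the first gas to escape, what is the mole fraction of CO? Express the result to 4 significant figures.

0.2976

The effusion rate of species i is ∝ p_i/√M_i ∝ n_i/√M_i.
Mole fraction of CO in the effusate = (n_CO/√M_CO) / (n_CO/√M_CO + n_H₂O/√M_H₂O)
= (1.97/√28.01) / (1.97/√28.01 + 3.73/√18.02) = 0.3722/(0.3722 + 0.8787) = 0.2976.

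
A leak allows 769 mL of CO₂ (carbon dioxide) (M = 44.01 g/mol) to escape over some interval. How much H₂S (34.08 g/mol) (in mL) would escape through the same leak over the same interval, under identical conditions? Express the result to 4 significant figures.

Since effusion rate ∝ 1/√M, rate_H₂S/rate_CO₂ = √(M_CO₂/M_H₂S) = √(44.01/34.08) = √1.291 = 1.136.
So the volume for H₂S is 769 × 1.136 = 873.9 mL.

873.9 mL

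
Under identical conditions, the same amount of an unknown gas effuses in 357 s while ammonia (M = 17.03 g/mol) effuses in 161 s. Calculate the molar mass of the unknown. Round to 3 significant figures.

By Graham's law, t_X/t_NH₃ = √(M_X/M_NH₃).
357/161 = 2.217 = √(M_X/17.03)
M_X = 17.03 × 2.217² = 17.03 × 4.917 = 83.7 g/mol

83.7 g/mol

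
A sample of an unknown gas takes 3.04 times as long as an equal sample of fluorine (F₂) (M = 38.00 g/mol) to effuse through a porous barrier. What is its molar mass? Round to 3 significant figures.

351 g/mol

Graham's law gives t_X/t_F₂ = √(M_X/M_F₂).
3.04 = √(M_X/38.00)
M_X = 38.00 × 3.04² = 38.00 × 9.242 = 351 g/mol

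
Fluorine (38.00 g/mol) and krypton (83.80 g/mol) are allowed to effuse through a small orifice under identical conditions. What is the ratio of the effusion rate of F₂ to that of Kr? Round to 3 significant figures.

Since effusion rate ∝ 1/√M, rate_F₂/rate_Kr = √(M_Kr/M_F₂) = √(83.80/38.00) = √2.205 = 1.49.

1.49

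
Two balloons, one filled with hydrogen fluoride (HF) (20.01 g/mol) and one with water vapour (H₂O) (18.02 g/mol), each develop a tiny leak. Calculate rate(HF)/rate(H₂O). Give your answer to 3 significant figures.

Graham's law gives rate_HF/rate_H₂O = √(M_H₂O/M_HF) = √(18.02/20.01) = √0.9005 = 0.949.

0.949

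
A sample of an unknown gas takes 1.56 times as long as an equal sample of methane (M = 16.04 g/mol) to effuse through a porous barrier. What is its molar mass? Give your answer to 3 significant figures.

39.0 g/mol

By Graham's law, t_X/t_CH₄ = √(M_X/M_CH₄).
1.56 = √(M_X/16.04)
M_X = 16.04 × 1.56² = 16.04 × 2.434 = 39.0 g/mol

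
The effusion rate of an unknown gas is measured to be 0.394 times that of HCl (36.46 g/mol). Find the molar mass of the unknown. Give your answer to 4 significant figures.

234.9 g/mol

From Graham's law, rate_X/rate_HCl = √(M_HCl/M_X).
0.394 = √(36.46/M_X)
M_X = 36.46 / 0.394² = 36.46 / 0.1552 = 234.9 g/mol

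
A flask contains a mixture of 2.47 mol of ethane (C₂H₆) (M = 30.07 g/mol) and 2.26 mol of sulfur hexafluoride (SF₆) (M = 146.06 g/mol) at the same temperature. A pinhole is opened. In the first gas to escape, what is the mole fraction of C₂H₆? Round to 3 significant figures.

Each component's effusion rate ∝ (its partial pressure)·(1/√M) ∝ n_i/√M_i.
x_C₂H₆(eff) = (n_C₂H₆/√M_C₂H₆) / (n_C₂H₆/√M_C₂H₆ + n_SF₆/√M_SF₆)
= (2.47/√30.07) / (2.47/√30.07 + 2.26/√146.06) = 0.4504/(0.4504 + 0.1870) = 0.707.

0.707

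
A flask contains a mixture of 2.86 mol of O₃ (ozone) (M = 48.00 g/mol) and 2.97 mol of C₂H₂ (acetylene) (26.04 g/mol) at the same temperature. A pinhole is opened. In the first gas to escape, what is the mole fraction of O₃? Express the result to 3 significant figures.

Effusion rate of each component ∝ n_i/√M_i (partial pressure × 1/√M).
Mole fraction of O₃ in the effusate = (n_O₃/√M_O₃) / (n_O₃/√M_O₃ + n_C₂H₂/√M_C₂H₂)
= (2.86/√48.00) / (2.86/√48.00 + 2.97/√26.04) = 0.4128/(0.4128 + 0.5820) = 0.415.

0.415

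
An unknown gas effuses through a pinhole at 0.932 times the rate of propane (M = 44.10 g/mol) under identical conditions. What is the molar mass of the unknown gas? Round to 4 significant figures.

Since effusion rate ∝ 1/√M, rate_X/rate_C₃H₈ = √(M_C₃H₈/M_X).
0.932 = √(44.10/M_X)
M_X = 44.10 / 0.932² = 44.10 / 0.8686 = 50.77 g/mol

50.77 g/mol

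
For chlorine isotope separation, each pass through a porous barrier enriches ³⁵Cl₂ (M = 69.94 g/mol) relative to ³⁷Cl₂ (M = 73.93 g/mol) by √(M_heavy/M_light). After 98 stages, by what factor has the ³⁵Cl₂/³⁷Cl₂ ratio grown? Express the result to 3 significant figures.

Overall factor = α^98 with α = √(73.93/69.94), i.e. (73.93/69.94)^(98/2).
= 1.05705^49 = 15.2.

15.2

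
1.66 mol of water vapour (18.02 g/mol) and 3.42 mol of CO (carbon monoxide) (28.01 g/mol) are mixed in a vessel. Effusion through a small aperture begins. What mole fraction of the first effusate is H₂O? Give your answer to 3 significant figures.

0.377

Each component's effusion rate ∝ (its partial pressure)·(1/√M) ∝ n_i/√M_i.
x_H₂O(eff) = (n_H₂O/√M_H₂O) / (n_H₂O/√M_H₂O + n_CO/√M_CO)
= (1.66/√18.02) / (1.66/√18.02 + 3.42/√28.01) = 0.3910/(0.3910 + 0.6462) = 0.377.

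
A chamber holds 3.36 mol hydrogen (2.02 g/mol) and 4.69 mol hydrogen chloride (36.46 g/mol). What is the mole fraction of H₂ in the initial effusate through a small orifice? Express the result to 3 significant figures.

Rate_i ∝ x_i/√M_i (Graham's law weighted by mole fraction), so the effusate composition follows n_i/√M_i.
x_H₂(eff) = (n_H₂/√M_H₂) / (n_H₂/√M_H₂ + n_HCl/√M_HCl)
= (3.36/√2.02) / (3.36/√2.02 + 4.69/√36.46) = 2.364/(2.364 + 0.7767) = 0.753.

0.753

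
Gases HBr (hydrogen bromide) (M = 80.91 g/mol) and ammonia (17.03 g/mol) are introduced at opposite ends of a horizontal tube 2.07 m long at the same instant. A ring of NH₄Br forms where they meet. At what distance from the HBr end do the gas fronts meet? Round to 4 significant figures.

0.6510 m

The fronts meet when d_HBr + d_NH₃ = L with d_HBr/d_NH₃ = √(M_NH₃/M_HBr) (Graham's law). Here √(M_NH₃/M_HBr) = √(17.03/80.91) = 0.4588.
With d_HBr + d_NH₃ = 2.07 m, d_NH₃ = 2.07/(1 + 0.4588) = 1.419 m.
d_HBr = 2.07 − 1.419 = 0.6510 m.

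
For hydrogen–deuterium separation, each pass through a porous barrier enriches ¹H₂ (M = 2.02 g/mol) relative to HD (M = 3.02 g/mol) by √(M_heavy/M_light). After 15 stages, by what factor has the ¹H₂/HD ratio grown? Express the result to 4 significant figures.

20.41

After 15 stages the ratio has grown by (√(3.02/2.02))^15 = (3.02/2.02)^(15/2).
= 1.49505^(15/2) = 20.41.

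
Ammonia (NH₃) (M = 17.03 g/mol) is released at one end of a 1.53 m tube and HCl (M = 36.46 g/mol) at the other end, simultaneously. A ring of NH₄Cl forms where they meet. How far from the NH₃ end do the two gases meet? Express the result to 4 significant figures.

0.9089 m

In equal time, each gas travels a distance ∝ its rate ∝ 1/√M, so d_NH₃/d_HCl = √(M_HCl/M_NH₃) = √(36.46/17.03) = 1.463.
With d_NH₃ + d_HCl = 1.53 m, d_HCl = 1.53/(1 + 1.463) = 0.6211 m.
d_NH₃ = 1.53 − 0.6211 = 0.9089 m.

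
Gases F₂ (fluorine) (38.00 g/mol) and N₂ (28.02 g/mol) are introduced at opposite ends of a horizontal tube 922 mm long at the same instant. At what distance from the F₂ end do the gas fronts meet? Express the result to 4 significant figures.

Distances travelled in equal time are proportional to diffusion rates, so d_F₂/d_N₂ = √(M_N₂/M_F₂) = √(28.02/38.00) = 0.8587.
With d_F₂ + d_N₂ = 922 mm, d_N₂ = 922/(1 + 0.8587) = 496.0 mm.
d_F₂ = 922 − 496.0 = 426.0 mm.

426.0 mm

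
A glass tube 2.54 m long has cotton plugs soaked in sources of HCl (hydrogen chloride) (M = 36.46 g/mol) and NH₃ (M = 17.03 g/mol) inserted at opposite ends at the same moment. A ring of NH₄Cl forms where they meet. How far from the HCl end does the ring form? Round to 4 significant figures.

1.031 m

Graham's law gives d_HCl/d_NH₃ = rate_HCl/rate_NH₃ = √(M_NH₃/M_HCl) = √(17.03/36.46) = 0.6834.
With d_HCl + d_NH₃ = 2.54 m, d_NH₃ = 2.54/(1 + 0.6834) = 1.509 m.
d_HCl = 2.54 − 1.509 = 1.031 m.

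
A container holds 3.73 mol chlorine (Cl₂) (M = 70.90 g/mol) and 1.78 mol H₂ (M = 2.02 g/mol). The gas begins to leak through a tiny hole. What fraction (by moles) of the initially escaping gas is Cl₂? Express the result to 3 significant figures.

0.261

Rate_i ∝ x_i/√M_i (Graham's law weighted by mole fraction), so the effusate composition follows n_i/√M_i.
Mole fraction of Cl₂ in the effusate = (n_Cl₂/√M_Cl₂) / (n_Cl₂/√M_Cl₂ + n_H₂/√M_H₂)
= (3.73/√70.90) / (3.73/√70.90 + 1.78/√2.02) = 0.4430/(0.4430 + 1.252) = 0.261.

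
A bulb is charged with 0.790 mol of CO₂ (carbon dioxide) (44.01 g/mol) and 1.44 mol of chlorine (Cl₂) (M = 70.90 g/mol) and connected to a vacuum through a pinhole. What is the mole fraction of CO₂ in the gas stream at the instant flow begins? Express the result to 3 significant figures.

0.410

Each component's effusion rate ∝ (its partial pressure)·(1/√M) ∝ n_i/√M_i.
So x_CO₂ in the escaping gas = (n_CO₂/√M_CO₂) / Σ(n_i/√M_i)
= (0.790/√44.01) / (0.790/√44.01 + 1.44/√70.90) = 0.1191/(0.1191 + 0.1710) = 0.410.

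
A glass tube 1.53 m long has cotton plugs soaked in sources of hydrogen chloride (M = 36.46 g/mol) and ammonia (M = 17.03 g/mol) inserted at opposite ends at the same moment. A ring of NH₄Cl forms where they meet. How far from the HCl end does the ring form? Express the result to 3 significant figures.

0.621 m

Graham's law gives d_HCl/d_NH₃ = rate_HCl/rate_NH₃ = √(M_NH₃/M_HCl) = √(17.03/36.46) = 0.6834.
With d_HCl + d_NH₃ = 1.53 m, d_NH₃ = 1.53/(1 + 0.6834) = 0.9089 m.
d_HCl = 1.53 − 0.9089 = 0.621 m.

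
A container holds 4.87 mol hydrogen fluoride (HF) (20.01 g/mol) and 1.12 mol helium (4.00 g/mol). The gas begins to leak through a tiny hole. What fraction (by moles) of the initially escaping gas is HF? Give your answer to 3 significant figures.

Effusion rate of each component ∝ n_i/√M_i (partial pressure × 1/√M).
So x_HF in the escaping gas = (n_HF/√M_HF) / Σ(n_i/√M_i)
= (4.87/√20.01) / (4.87/√20.01 + 1.12/√4.00) = 1.089/(1.089 + 0.5600) = 0.660.

0.660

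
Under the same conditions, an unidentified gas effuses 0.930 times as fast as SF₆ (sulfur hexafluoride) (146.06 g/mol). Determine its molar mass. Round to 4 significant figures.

From Graham's law, rate_X/rate_SF₆ = √(M_SF₆/M_X).
0.930 = √(146.06/M_X)
M_X = 146.06 / 0.930² = 146.06 / 0.8649 = 168.9 g/mol

168.9 g/mol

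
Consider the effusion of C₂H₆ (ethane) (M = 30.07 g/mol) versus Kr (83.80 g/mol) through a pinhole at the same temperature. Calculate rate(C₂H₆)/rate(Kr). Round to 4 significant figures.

1.669

Graham's law gives rate_C₂H₆/rate_Kr = √(M_Kr/M_C₂H₆) = √(83.80/30.07) = √2.787 = 1.669.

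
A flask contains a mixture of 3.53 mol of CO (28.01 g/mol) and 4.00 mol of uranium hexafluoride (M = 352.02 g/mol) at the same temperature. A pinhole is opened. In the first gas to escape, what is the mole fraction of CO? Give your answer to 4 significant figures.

Effusion rate of each component ∝ n_i/√M_i (partial pressure × 1/√M).
x_CO(eff) = (n_CO/√M_CO) / (n_CO/√M_CO + n_UF₆/√M_UF₆)
= (3.53/√28.01) / (3.53/√28.01 + 4.00/√352.02) = 0.6670/(0.6670 + 0.2132) = 0.7578.

0.7578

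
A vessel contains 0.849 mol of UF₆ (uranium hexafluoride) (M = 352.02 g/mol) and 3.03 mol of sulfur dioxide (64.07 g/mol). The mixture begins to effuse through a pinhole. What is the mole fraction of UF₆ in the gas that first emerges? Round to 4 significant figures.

0.1068

Each component's effusion rate ∝ (its partial pressure)·(1/√M) ∝ n_i/√M_i.
x_UF₆(eff) = (n_UF₆/√M_UF₆) / (n_UF₆/√M_UF₆ + n_SO₂/√M_SO₂)
= (0.849/√352.02) / (0.849/√352.02 + 3.03/√64.07) = 0.04525/(0.04525 + 0.3785) = 0.1068.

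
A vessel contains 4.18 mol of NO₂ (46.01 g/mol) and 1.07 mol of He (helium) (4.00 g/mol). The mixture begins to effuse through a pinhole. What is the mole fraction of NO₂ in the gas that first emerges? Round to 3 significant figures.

The effusion rate of species i is ∝ p_i/√M_i ∝ n_i/√M_i.
So x_NO₂ in the escaping gas = (n_NO₂/√M_NO₂) / Σ(n_i/√M_i)
= (4.18/√46.01) / (4.18/√46.01 + 1.07/√4.00) = 0.6162/(0.6162 + 0.5350) = 0.535.

0.535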